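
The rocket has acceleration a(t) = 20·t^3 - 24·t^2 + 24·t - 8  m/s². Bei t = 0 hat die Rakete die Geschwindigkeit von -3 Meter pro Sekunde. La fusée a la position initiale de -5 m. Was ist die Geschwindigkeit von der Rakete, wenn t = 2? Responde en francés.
Pour résoudre ceci, nous devons prendre 1 primitive de notre équation de l'accélération a(t) = 20·t^3 - 24·t^2 + 24·t - 8. L'intégrale de l'accélération, avec v(0) = -3, donne la vitesse: v(t) = 5·t^4 - 8·t^3 + 12·t^2 - 8·t - 3. Nous avons la vitesse v(t) = 5·t^4 - 8·t^3 + 12·t^2 - 8·t - 3. En substituant t = 2: v(2) = 45.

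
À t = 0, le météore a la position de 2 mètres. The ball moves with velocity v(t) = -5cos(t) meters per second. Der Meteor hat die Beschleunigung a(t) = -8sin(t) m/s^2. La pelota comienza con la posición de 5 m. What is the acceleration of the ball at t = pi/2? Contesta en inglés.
To solve this, we need to take 1 derivative of our velocity equation v(t) = -5·cos(t). Taking d/dt of v(t), we find a(t) = 5·sin(t). We have acceleration a(t) = 5·sin(t). Substituting t = pi/2: a(pi/2) = 5.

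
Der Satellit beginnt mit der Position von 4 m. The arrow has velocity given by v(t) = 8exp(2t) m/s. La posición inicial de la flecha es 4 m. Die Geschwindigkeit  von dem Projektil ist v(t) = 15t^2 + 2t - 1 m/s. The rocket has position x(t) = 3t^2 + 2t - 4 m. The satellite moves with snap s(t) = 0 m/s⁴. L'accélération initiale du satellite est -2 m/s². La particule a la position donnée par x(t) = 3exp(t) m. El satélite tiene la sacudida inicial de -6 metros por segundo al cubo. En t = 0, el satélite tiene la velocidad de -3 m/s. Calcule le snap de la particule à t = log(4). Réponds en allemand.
Ausgehend von der Position x(t) = 3·exp(t), nehmen wir 4 Ableitungen. Durch Ableiten von der Position erhalten wir die Geschwindigkeit: v(t) = 3·exp(t). Mit d/dt von v(t) finden wir a(t) = 3·exp(t). Die Ableitung von der Beschleunigung ergibt den Ruck: j(t) = 3·exp(t). Durch Ableiten von dem Ruck erhalten wir den Snap: s(t) = 3·exp(t). Wir haben den Snap s(t) = 3·exp(t). Durch Einsetzen von t = log(4): s(log(4)) = 12.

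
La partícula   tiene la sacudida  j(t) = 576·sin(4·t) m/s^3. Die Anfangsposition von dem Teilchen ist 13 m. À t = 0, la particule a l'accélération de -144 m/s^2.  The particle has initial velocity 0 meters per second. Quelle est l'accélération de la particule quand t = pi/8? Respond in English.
We need to integrate our jerk equation j(t) = 576·sin(4·t) 1 time. Taking ∫j(t)dt and applying a(0) = -144, we find a(t) = -144·cos(4·t). From the given acceleration equation a(t) = -144·cos(4·t), we substitute t = pi/8 to get a = 0.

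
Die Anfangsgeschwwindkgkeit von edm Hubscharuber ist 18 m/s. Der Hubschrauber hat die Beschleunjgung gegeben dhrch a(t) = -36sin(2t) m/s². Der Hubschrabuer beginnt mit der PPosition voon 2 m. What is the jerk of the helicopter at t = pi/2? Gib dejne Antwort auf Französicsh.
Nous devons dériver notre équation de l'accélération a(t) = -36·sin(2·t) 1 fois. La dérivée de l'accélération donne le jerk: j(t) = -72·cos(2·t). En utilisant j(t) = -72·cos(2·t) et en substituant t = pi/2, nous trouvons j = 72.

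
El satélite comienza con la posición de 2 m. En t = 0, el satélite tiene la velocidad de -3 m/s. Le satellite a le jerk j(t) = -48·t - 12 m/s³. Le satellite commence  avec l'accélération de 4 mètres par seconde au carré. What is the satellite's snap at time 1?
We must differentiate our jerk equation j(t) = -48·t - 12 1 time. The derivative of jerk gives snap: s(t) = -48. We have snap s(t) = -48. Substituting t = 1: s(1) = -48.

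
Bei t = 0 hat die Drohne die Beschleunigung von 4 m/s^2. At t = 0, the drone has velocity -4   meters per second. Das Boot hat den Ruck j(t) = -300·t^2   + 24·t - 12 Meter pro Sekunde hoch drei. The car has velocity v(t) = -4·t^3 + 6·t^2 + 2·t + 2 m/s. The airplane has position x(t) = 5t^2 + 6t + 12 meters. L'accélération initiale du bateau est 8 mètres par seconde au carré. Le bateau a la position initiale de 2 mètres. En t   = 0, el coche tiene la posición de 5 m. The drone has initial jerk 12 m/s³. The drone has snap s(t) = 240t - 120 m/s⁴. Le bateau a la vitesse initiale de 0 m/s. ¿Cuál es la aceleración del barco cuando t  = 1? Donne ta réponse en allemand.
Wir müssen unsere Gleichung für den Ruck j(t) = -300·t^2 + 24·t - 12 1-mal integrieren. Durch Integration von dem Ruck und Verwendung der Anfangsbedingung a(0) = 8, erhalten wir a(t) = -100·t^3 + 12·t^2 - 12·t + 8. Aus der Gleichung für die Beschleunigung a(t) = -100·t^3 + 12·t^2 - 12·t + 8, setzen wir t = 1 ein und erhalten a = -92.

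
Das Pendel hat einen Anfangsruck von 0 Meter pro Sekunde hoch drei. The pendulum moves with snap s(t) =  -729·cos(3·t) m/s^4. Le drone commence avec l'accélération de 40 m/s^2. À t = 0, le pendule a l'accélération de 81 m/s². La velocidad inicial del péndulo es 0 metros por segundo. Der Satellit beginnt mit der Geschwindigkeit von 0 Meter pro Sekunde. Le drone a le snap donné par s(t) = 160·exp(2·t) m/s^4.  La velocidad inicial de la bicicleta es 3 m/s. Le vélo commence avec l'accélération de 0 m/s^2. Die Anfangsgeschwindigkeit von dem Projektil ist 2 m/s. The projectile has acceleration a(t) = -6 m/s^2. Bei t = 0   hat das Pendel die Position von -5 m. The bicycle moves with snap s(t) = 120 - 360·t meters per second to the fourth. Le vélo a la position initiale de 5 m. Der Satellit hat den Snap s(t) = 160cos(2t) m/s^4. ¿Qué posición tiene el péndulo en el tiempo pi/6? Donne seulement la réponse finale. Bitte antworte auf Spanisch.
x(pi/6) = 4.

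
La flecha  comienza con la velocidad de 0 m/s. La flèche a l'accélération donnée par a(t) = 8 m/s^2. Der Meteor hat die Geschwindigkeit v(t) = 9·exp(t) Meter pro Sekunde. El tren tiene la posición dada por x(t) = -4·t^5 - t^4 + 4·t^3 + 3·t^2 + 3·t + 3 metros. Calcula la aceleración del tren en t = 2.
Partiendo de la posición x(t) = -4·t^5 - t^4 + 4·t^3 + 3·t^2 + 3·t + 3, tomamos 2 derivadas. Tomando d/dt de x(t), encontramos v(t) = -20·t^4 - 4·t^3 + 12·t^2 + 6·t + 3. La derivada de la velocidad da la aceleración: a(t) = -80·t^3 - 12·t^2 + 24·t + 6. De la ecuación de la aceleración a(t) = -80·t^3 - 12·t^2 + 24·t + 6, sustituimos t = 2 para obtener a = -634.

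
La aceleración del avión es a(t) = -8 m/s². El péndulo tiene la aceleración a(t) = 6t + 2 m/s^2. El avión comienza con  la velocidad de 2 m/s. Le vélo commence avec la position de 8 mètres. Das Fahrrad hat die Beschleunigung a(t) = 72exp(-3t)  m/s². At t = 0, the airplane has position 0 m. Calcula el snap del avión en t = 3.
Para resolver esto, necesitamos tomar 2 derivadas de nuestra ecuación de la aceleración a(t) = -8. Derivando la aceleración, obtenemos la sacudida: j(t) = 0. Derivando la sacudida, obtenemos el snap: s(t) = 0. De la ecuación del snap s(t) = 0, sustituimos t = 3 para obtener s = 0.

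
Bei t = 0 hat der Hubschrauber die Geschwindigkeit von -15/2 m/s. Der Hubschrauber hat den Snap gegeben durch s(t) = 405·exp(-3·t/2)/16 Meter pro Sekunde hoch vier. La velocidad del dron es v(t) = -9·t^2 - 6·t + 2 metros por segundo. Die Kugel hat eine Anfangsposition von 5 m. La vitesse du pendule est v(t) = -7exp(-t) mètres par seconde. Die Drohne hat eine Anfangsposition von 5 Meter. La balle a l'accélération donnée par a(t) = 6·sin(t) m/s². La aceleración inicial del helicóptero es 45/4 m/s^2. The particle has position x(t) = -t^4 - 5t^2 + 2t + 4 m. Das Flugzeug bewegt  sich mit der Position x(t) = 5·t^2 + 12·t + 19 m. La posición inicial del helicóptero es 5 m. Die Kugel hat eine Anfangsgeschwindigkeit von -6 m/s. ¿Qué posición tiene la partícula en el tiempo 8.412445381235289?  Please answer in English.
Using x(t) = -t^4 - 5·t^2 + 2·t + 4 and substituting t = 8.412445381235289, we find x = -5341.30624262805.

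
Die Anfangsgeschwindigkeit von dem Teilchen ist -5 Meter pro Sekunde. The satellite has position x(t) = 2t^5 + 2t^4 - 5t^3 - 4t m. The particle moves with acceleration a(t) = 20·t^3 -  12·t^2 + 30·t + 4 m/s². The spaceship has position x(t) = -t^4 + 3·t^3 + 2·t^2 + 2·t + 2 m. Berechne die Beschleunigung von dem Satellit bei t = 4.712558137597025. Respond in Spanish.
Debemos derivar nuestra ecuación de la posición x(t) = 2·t^5 + 2·t^4 - 5·t^3 - 4·t 2 veces. Derivando la posición, obtenemos la velocidad: v(t) = 10·t^4 + 8·t^3 - 15·t^2 - 4. La derivada de la velocidad da la aceleración: a(t) = 40·t^3 + 24·t^2 - 30·t. De la ecuación de la aceleración a(t) = 40·t^3 + 24·t^2 - 30·t, sustituimos t = 4.712558137597025 para obtener a = 4577.91829368643.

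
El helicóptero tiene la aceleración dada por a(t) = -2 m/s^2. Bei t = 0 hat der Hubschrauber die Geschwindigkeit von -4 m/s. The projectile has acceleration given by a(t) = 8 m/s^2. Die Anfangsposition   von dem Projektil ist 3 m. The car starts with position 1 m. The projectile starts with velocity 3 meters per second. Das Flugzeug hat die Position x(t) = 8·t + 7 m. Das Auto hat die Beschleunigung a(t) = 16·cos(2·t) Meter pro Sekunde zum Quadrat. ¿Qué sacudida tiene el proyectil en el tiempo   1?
Partiendo de la aceleración a(t) = 8, tomamos 1 derivada. Tomando d/dt de a(t), encontramos j(t) = 0. Tenemos la sacudida j(t) = 0. Sustituyendo t = 1: j(1) = 0.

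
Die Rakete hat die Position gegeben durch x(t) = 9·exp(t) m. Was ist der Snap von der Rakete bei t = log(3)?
Wir müssen unsere Gleichung für die Position x(t) = 9·exp(t) 4-mal ableiten. Mit d/dt von x(t) finden wir v(t) = 9·exp(t). Mit d/dt von v(t) finden wir a(t) = 9·exp(t). Durch Ableiten von der Beschleunigung erhalten wir den Ruck: j(t) = 9·exp(t). Durch Ableiten von dem Ruck erhalten wir den Snap: s(t) = 9·exp(t). Aus der Gleichung für den Snap s(t) = 9·exp(t), setzen wir t = log(3) ein und erhalten s = 27.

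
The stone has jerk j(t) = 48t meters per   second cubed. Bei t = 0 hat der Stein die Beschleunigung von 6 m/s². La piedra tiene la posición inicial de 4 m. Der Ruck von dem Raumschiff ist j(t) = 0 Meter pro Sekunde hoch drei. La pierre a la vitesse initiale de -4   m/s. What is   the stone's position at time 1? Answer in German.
Wir müssen unsere Gleichung für den Ruck j(t) = 48·t 3-mal integrieren. Durch Integration von dem Ruck und Verwendung der Anfangsbedingung a(0) = 6, erhalten wir a(t) = 24·t^2 + 6. Durch Integration von der Beschleunigung und Verwendung der Anfangsbedingung v(0) = -4, erhalten wir v(t) = 8·t^3 + 6·t - 4. Die Stammfunktion von der Geschwindigkeit ist die Position. Mit x(0) = 4 erhalten wir x(t) = 2·t^4 + 3·t^2 - 4·t + 4. Aus der Gleichung für die Position x(t) = 2·t^4 + 3·t^2 - 4·t + 4, setzen wir t = 1 ein und erhalten x = 5.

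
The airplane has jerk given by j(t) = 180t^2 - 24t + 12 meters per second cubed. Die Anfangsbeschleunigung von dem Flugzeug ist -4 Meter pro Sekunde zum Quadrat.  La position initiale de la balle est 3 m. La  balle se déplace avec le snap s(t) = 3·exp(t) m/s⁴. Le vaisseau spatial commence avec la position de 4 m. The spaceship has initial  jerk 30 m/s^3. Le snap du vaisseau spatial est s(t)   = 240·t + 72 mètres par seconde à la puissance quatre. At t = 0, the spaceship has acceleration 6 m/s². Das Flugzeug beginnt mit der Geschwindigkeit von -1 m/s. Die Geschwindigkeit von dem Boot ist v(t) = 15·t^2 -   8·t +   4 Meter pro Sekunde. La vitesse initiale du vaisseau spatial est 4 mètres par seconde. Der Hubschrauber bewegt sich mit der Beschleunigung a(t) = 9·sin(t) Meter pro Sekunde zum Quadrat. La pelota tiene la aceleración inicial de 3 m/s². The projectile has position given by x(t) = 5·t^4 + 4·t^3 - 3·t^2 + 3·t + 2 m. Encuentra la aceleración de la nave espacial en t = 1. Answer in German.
Wir müssen die Stammfunktion unserer Gleichung für den Snap s(t) = 240·t + 72 2-mal finden. Das Integral von dem Snap ist der Ruck. Mit j(0) = 30 erhalten wir j(t) = 120·t^2 + 72·t + 30. Die Stammfunktion von dem Ruck, mit a(0) = 6, ergibt die Beschleunigung: a(t) = 40·t^3 + 36·t^2 + 30·t + 6. Mit a(t) = 40·t^3 + 36·t^2 + 30·t + 6 und Einsetzen von t = 1, finden wir a = 112.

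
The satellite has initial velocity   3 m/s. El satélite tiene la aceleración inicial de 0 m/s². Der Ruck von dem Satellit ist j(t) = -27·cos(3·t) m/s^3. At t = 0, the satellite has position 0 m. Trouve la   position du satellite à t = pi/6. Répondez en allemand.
Um dies zu lösen, müssen wir 3 Integrale unserer Gleichung für den Ruck j(t) = -27·cos(3·t) finden. Durch Integration von dem Ruck und Verwendung der Anfangsbedingung a(0) = 0, erhalten wir a(t) = -9·sin(3·t). Durch Integration von der Beschleunigung und Verwendung der Anfangsbedingung v(0) = 3, erhalten wir v(t) = 3·cos(3·t). Das Integral von der Geschwindigkeit, mit x(0) = 0, ergibt die Position: x(t) = sin(3·t). Aus der Gleichung für die Position x(t) = sin(3·t), setzen wir t = pi/6 ein und erhalten x = 1.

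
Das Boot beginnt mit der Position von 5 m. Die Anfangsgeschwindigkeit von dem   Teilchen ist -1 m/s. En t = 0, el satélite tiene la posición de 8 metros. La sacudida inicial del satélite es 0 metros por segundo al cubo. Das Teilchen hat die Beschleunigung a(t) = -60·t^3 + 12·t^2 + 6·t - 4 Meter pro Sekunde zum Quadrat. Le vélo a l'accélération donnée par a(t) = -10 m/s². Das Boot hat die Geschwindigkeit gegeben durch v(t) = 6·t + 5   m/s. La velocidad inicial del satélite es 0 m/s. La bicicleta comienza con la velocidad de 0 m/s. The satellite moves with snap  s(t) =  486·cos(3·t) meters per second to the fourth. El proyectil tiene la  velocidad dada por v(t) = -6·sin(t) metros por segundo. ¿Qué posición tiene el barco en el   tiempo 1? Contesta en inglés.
Starting from velocity v(t) = 6·t + 5, we take 1 integral. Integrating velocity and using the initial condition x(0) = 5, we get x(t) = 3·t^2 + 5·t + 5. From the given position equation x(t) = 3·t^2 + 5·t + 5, we substitute t = 1 to get x = 13.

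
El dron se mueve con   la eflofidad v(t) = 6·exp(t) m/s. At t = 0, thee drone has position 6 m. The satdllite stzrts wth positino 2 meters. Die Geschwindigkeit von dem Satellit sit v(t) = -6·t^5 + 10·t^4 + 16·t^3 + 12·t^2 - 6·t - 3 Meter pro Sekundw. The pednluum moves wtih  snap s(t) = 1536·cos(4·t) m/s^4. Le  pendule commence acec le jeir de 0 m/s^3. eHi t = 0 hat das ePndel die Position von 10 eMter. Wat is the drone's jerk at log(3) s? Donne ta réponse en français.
Pour résoudre ceci, nous devons prendre 2 dérivées de notre équation de la vitesse v(t) = 6·exp(t). La dérivée de la vitesse donne l'accélération: a(t) = 6·exp(t). En prenant d/dt de a(t), nous trouvons j(t) = 6·exp(t). Nous avons le jerk j(t) = 6·exp(t). En substituant t = log(3): j(log(3)) = 18.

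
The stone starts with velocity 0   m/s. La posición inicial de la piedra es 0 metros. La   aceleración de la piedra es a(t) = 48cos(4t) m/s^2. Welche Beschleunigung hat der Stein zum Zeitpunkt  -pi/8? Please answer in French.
En utilisant a(t) = 48·cos(4·t) et en substituant t = -pi/8, nous trouvons a = 0.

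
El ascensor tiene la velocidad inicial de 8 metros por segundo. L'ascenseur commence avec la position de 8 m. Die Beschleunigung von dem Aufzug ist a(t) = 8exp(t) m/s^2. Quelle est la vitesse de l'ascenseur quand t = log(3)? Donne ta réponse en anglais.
We must find the integral of our acceleration equation a(t) = 8·exp(t) 1 time. The integral of acceleration is velocity. Using v(0) = 8, we get v(t) = 8·exp(t). We have velocity v(t) = 8·exp(t). Substituting t = log(3): v(log(3)) = 24.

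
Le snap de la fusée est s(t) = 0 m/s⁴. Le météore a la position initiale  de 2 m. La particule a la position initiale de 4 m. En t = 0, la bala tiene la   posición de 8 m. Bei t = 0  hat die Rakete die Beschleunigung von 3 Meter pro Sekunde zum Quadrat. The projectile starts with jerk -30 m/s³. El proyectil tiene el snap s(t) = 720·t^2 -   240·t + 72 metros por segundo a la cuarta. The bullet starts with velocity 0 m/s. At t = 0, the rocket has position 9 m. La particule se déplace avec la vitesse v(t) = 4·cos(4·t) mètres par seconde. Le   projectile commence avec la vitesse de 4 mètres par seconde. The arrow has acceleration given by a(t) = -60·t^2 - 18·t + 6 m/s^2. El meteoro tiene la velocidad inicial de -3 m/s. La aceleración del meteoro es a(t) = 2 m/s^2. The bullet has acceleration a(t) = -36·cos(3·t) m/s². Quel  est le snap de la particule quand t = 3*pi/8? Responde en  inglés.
We must differentiate our velocity equation v(t) = 4·cos(4·t) 3 times. The derivative of velocity gives acceleration: a(t) = -16·sin(4·t). Taking d/dt of a(t), we find j(t) = -64·cos(4·t). The derivative of jerk gives snap: s(t) = 256·sin(4·t). Using s(t) = 256·sin(4·t) and substituting t = 3*pi/8, we find s = -256.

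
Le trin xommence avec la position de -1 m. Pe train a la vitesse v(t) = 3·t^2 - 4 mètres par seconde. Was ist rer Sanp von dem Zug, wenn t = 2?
Um dies zu lösen, müssen wir 3 Ableitungen unserer Gleichung für die Geschwindigkeit v(t) = 3·t^2 - 4 nehmen. Durch Ableiten von der Geschwindigkeit erhalten wir die Beschleunigung: a(t) = 6·t. Durch Ableiten von der Beschleunigung erhalten wir den Ruck: j(t) = 6. Durch Ableiten von dem Ruck erhalten wir den Snap: s(t) = 0. Mit s(t) = 0 und Einsetzen von t = 2, finden wir s = 0.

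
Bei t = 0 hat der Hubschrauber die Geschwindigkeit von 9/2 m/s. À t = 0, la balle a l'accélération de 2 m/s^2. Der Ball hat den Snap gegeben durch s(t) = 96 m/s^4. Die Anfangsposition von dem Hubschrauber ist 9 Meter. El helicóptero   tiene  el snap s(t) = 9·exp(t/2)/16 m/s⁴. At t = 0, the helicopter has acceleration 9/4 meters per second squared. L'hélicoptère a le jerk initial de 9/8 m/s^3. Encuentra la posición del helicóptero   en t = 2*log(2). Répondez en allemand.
Wir müssen die Stammfunktion unserer Gleichung für den Snap s(t) = 9·exp(t/2)/16 4-mal finden. Mit ∫s(t)dt und Anwendung von j(0) = 9/8, finden wir j(t) = 9·exp(t/2)/8. Durch Integration von dem Ruck und Verwendung der Anfangsbedingung a(0) = 9/4, erhalten wir a(t) = 9·exp(t/2)/4. Die Stammfunktion von der Beschleunigung ist die Geschwindigkeit. Mit v(0) = 9/2 erhalten wir v(t) = 9·exp(t/2)/2. Die Stammfunktion von der Geschwindigkeit, mit x(0) = 9, ergibt die Position: x(t) = 9·exp(t/2). Wir haben die Position x(t) = 9·exp(t/2). Durch Einsetzen von t = 2*log(2): x(2*log(2)) = 18.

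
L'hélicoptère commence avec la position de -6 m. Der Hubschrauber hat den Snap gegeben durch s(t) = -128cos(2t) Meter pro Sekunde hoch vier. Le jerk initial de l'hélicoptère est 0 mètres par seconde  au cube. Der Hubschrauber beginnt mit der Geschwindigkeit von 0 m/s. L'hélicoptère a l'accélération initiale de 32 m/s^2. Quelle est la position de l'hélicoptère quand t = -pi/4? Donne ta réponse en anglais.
To solve this, we need to take 4 integrals of our snap equation s(t) = -128·cos(2·t). Taking ∫s(t)dt and applying j(0) = 0, we find j(t) = -64·sin(2·t). Integrating jerk and using the initial condition a(0) = 32, we get a(t) = 32·cos(2·t). Taking ∫a(t)dt and applying v(0) = 0, we find v(t) = 16·sin(2·t). Finding the integral of v(t) and using x(0) = -6: x(t) = 2 - 8·cos(2·t). Using x(t) = 2 - 8·cos(2·t) and substituting t = -pi/4, we find x = 2.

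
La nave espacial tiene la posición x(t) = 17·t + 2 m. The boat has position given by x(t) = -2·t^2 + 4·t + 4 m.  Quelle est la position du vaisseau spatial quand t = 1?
Nous avons la position x(t) = 17·t + 2. En substituant t = 1: x(1) = 19.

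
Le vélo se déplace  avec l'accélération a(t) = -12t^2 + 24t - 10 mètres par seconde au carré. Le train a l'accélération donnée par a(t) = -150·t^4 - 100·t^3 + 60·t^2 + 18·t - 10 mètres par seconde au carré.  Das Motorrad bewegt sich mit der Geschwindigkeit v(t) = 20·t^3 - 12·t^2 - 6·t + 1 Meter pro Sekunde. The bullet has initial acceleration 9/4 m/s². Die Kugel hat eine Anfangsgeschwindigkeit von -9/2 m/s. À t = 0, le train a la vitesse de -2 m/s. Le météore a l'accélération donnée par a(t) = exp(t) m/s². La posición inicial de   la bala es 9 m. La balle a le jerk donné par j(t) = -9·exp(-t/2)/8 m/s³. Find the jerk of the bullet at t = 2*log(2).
Using j(t) = -9·exp(-t/2)/8 and substituting t = 2*log(2), we find j = -9/16.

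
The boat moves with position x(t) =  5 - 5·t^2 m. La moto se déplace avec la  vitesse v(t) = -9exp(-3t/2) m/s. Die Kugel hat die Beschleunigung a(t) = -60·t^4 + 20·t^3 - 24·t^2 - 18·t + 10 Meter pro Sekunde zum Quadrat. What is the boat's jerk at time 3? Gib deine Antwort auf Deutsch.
Ausgehend von der Position x(t) = 5 - 5·t^2, nehmen wir 3 Ableitungen. Die Ableitung von der Position ergibt die Geschwindigkeit: v(t) = -10·t. Mit d/dt von v(t) finden wir a(t) = -10. Die Ableitung von der Beschleunigung ergibt den Ruck: j(t) = 0. Wir haben den Ruck j(t) = 0. Durch Einsetzen von t = 3: j(3) = 0.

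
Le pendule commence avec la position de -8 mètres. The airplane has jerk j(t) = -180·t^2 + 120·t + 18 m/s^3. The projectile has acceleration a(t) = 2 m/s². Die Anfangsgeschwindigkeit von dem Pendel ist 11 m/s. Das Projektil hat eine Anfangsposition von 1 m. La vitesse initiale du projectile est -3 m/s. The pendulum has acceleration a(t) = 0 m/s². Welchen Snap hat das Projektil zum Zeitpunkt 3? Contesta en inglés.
To solve this, we need to take 2 derivatives of our acceleration equation a(t) = 2. Differentiating acceleration, we get jerk: j(t) = 0. Differentiating jerk, we get snap: s(t) = 0. From the given snap equation s(t) = 0, we substitute t = 3 to get s = 0.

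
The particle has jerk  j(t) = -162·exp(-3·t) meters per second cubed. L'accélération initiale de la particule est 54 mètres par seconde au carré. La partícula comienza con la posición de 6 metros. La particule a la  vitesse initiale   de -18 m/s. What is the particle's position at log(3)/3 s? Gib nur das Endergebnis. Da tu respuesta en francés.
La position à t = log(3)/3 est x = 2.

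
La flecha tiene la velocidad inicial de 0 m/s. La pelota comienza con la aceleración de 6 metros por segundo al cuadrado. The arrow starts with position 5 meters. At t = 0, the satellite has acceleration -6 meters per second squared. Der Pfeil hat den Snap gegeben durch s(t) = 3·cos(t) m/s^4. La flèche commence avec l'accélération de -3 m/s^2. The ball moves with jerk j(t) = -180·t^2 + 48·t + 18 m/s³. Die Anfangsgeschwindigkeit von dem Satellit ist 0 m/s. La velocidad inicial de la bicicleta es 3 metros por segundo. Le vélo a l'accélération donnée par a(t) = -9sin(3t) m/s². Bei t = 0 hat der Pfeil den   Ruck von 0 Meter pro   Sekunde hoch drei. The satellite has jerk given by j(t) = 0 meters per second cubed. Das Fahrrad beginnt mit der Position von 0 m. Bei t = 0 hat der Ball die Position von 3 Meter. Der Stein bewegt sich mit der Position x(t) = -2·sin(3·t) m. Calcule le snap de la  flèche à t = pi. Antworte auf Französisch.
De l'équation du snap s(t) = 3·cos(t), nous substituons t = pi pour obtenir s = -3.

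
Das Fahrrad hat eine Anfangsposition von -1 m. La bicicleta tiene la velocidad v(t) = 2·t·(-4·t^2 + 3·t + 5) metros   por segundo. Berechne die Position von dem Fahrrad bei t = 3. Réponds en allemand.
Wir müssen das Integral unserer Gleichung für die Geschwindigkeit v(t) = 2·t·(-4·t^2 + 3·t + 5) 1-mal finden. Mit ∫v(t)dt und Anwendung von x(0) = -1, finden wir x(t) = -2·t^4 + 2·t^3 + 5·t^2 - 1. Wir haben die Position x(t) = -2·t^4 + 2·t^3 + 5·t^2 - 1. Durch Einsetzen von t = 3: x(3) = -64.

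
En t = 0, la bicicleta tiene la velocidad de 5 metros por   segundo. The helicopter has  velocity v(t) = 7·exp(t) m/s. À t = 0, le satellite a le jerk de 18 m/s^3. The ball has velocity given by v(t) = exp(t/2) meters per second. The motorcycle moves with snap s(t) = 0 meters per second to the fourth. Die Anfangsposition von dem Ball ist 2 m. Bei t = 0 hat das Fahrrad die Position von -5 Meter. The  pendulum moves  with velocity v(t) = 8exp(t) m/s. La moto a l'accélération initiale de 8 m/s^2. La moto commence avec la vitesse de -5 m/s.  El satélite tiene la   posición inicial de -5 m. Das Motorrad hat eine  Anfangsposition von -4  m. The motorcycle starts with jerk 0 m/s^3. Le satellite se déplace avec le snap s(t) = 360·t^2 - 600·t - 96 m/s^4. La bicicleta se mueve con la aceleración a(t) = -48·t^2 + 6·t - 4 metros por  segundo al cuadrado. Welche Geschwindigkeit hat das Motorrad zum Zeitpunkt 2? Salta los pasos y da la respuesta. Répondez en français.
v(2) = 11.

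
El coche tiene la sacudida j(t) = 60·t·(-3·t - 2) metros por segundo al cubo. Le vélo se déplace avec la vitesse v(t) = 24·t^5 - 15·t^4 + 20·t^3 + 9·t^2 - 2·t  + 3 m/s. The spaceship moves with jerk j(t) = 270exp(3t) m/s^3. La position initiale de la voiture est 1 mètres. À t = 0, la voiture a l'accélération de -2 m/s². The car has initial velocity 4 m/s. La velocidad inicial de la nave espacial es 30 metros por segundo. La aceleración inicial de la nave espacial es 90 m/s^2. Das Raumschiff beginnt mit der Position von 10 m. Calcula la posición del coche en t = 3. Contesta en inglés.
To find the answer, we compute 3 antiderivatives of j(t) = 60·t·(-3·t - 2). Finding the integral of j(t) and using a(0) = -2: a(t) = -60·t^3 - 60·t^2 - 2. The antiderivative of acceleration is velocity. Using v(0) = 4, we get v(t) = -15·t^4 - 20·t^3 - 2·t + 4. The integral of velocity, with x(0) = 1, gives position: x(t) = -3·t^5 - 5·t^4 - t^2 + 4·t + 1. Using x(t) = -3·t^5 - 5·t^4 - t^2 + 4·t + 1 and substituting t = 3, we find x = -1130.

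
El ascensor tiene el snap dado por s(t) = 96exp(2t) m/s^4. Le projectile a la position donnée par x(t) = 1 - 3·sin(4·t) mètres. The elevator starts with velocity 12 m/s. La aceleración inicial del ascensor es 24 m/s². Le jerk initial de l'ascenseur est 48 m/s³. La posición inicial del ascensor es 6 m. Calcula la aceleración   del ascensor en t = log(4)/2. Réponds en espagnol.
Debemos encontrar la antiderivada de nuestra ecuación del snap s(t) = 96·exp(2·t) 2 veces. La antiderivada del snap, con j(0) = 48, da la sacudida: j(t) = 48·exp(2·t). Tomando ∫j(t)dt y aplicando a(0) = 24, encontramos a(t) = 24·exp(2·t). De la ecuación de la aceleración a(t) = 24·exp(2·t), sustituimos t = log(4)/2 para obtener a = 96.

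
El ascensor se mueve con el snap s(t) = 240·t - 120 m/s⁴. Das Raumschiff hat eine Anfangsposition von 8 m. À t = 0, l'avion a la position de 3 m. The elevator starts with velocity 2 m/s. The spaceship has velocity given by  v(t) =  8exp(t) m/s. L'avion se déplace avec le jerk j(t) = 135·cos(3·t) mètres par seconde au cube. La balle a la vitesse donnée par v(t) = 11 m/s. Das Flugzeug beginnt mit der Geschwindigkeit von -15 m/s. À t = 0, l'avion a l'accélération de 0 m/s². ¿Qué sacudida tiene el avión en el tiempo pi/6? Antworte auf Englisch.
Using j(t) = 135·cos(3·t) and substituting t = pi/6, we find j = 0.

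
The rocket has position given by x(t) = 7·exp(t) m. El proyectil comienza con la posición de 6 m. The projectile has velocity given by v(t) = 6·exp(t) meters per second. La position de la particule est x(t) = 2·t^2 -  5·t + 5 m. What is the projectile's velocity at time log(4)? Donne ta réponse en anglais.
We have velocity v(t) = 6·exp(t). Substituting t = log(4): v(log(4)) = 24.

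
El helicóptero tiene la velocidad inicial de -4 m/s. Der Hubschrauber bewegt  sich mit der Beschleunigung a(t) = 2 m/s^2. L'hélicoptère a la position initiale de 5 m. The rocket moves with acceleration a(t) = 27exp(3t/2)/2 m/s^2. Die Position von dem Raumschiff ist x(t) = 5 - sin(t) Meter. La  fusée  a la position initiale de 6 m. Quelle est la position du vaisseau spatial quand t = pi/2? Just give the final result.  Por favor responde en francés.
La réponse est 4.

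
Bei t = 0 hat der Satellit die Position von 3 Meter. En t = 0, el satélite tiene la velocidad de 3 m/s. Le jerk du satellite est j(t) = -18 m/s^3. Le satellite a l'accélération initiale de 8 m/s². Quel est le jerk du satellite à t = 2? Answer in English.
We have jerk j(t) = -18. Substituting t = 2: j(2) = -18.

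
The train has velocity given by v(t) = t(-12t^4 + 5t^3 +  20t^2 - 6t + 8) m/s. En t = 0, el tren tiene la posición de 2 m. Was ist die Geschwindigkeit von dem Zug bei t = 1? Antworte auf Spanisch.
Tenemos la velocidad v(t) = t·(-12·t^4 + 5·t^3 + 20·t^2 - 6·t + 8). Sustituyendo t = 1: v(1) = 15.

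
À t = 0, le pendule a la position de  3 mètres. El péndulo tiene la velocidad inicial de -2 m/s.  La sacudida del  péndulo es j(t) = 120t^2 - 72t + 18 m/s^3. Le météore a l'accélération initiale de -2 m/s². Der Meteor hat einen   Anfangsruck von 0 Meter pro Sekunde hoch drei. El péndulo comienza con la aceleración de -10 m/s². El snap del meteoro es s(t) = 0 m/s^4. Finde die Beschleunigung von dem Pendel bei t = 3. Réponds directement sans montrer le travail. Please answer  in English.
At t = 3, a = 800.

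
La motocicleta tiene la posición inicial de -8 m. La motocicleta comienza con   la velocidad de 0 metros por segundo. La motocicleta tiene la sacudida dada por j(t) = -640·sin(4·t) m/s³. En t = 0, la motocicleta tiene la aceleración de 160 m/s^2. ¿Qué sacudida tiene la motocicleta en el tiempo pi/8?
Tenemos la sacudida j(t) = -640·sin(4·t). Sustituyendo t = pi/8: j(pi/8) = -640.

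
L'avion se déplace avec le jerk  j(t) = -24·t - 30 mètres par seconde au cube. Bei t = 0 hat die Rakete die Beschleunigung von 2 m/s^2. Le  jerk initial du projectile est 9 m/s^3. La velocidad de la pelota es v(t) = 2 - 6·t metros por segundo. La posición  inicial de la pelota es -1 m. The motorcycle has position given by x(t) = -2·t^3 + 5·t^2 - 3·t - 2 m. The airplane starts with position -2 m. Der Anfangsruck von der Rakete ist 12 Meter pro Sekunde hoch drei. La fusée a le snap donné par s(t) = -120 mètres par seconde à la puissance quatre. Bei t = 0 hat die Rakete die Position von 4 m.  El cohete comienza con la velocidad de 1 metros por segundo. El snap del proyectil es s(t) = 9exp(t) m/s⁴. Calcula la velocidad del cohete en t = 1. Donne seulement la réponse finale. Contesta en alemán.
v(1) = -11.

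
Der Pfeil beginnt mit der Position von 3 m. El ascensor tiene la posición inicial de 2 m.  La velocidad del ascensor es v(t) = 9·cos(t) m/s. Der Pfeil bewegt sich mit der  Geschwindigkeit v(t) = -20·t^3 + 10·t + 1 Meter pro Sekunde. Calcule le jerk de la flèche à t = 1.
En partant de la vitesse v(t) = -20·t^3 + 10·t + 1, nous prenons 2 dérivées. En dérivant la vitesse, nous obtenons l'accélération: a(t) = 10 - 60·t^2. La dérivée de l'accélération donne le jerk: j(t) = -120·t. De l'équation du jerk j(t) = -120·t, nous substituons t = 1 pour obtenir j = -120.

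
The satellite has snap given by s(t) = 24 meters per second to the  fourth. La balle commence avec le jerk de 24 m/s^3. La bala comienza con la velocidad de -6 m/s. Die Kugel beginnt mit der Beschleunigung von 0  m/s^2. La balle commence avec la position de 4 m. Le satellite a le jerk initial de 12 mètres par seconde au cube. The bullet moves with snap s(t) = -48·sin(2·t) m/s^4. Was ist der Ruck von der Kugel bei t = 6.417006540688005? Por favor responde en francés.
En partant du snap s(t) = -48·sin(2·t), nous prenons 1 primitive. En prenant ∫s(t)dt et en appliquant j(0) = 24, nous trouvons j(t) = 24·cos(2·t). En utilisant j(t) = 24·cos(2·t) et en substituant t = 6.417006540688005, nous trouvons j = 23.1455290954410.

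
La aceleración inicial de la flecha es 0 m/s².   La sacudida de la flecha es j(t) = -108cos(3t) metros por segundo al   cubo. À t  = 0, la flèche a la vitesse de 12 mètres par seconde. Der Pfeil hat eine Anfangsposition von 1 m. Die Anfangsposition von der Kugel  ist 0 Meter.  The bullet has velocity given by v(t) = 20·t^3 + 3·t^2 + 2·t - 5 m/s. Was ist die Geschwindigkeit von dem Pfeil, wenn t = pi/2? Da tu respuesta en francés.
Nous devons intégrer notre équation du jerk j(t) = -108·cos(3·t) 2 fois. En prenant ∫j(t)dt et en appliquant a(0) = 0, nous trouvons a(t) = -36·sin(3·t). L'intégrale de l'accélération est la vitesse. En utilisant v(0) = 12, nous obtenons v(t) = 12·cos(3·t). De l'équation de la vitesse v(t) = 12·cos(3·t), nous substituons t = pi/2 pour obtenir v = 0.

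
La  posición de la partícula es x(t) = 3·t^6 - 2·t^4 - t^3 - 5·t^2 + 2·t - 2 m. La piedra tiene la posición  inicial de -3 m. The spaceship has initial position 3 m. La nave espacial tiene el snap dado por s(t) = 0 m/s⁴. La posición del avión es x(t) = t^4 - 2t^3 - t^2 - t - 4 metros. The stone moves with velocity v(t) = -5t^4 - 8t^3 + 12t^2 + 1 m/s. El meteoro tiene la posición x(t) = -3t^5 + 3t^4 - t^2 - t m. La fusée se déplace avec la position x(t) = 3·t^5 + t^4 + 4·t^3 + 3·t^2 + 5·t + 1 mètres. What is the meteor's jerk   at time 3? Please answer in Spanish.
Debemos derivar nuestra ecuación de la posición x(t) = -3·t^5 + 3·t^4 - t^2 - t 3 veces. La derivada de la posición da la velocidad: v(t) = -15·t^4 + 12·t^3 - 2·t - 1. Tomando d/dt de v(t), encontramos a(t) = -60·t^3 + 36·t^2 - 2. Tomando d/dt de a(t), encontramos j(t) = -180·t^2 + 72·t. Usando j(t) = -180·t^2 + 72·t y sustituyendo t = 3, encontramos j = -1404.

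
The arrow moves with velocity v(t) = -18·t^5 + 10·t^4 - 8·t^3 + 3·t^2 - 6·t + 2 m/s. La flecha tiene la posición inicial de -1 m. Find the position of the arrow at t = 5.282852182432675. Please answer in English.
Starting from velocity v(t) = -18·t^5 + 10·t^4 - 8·t^3 + 3·t^2 - 6·t + 2, we take 1 integral. Integrating velocity and using the initial condition x(0) = -1, we get x(t) = -3·t^6 + 2·t^5 - 2·t^4 + t^3 - 3·t^2 + 2·t - 1. Using x(t) = -3·t^6 + 2·t^5 - 2·t^4 + t^3 - 3·t^2 + 2·t - 1 and substituting t = 5.282852182432675, we find x = -58467.6910403176.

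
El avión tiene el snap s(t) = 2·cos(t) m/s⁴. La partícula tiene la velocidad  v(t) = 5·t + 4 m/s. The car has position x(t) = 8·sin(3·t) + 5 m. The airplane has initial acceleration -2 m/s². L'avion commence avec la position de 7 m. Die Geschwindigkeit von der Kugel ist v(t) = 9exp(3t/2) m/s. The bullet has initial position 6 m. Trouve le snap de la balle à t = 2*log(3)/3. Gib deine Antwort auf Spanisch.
Debemos derivar nuestra ecuación de la velocidad v(t) = 9·exp(3·t/2) 3 veces. La derivada de la velocidad da la aceleración: a(t) = 27·exp(3·t/2)/2. La derivada de la aceleración da la sacudida: j(t) = 81·exp(3·t/2)/4. Derivando la sacudida, obtenemos el snap: s(t) = 243·exp(3·t/2)/8. De la ecuación del snap s(t) = 243·exp(3·t/2)/8, sustituimos t = 2*log(3)/3 para obtener s = 729/8.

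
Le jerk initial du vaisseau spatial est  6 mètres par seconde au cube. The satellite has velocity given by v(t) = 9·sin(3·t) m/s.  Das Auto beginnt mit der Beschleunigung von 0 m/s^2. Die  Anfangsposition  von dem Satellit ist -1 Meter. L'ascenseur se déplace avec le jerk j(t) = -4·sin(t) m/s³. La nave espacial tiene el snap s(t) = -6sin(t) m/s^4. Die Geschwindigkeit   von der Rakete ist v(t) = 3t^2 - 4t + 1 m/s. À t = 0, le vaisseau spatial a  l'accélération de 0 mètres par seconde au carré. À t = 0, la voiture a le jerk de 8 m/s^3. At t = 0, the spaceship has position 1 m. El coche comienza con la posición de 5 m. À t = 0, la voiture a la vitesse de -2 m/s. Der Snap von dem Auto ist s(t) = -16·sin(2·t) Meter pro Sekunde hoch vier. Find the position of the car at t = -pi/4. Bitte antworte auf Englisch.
To solve this, we need to take 4 antiderivatives of our snap equation s(t) = -16·sin(2·t). The antiderivative of snap is jerk. Using j(0) = 8, we get j(t) = 8·cos(2·t). The integral of jerk, with a(0) = 0, gives acceleration: a(t) = 4·sin(2·t). The antiderivative of acceleration, with v(0) = -2, gives velocity: v(t) = -2·cos(2·t). The antiderivative of velocity is position. Using x(0) = 5, we get x(t) = 5 - sin(2·t). Using x(t) = 5 - sin(2·t) and substituting t = -pi/4, we find x = 6.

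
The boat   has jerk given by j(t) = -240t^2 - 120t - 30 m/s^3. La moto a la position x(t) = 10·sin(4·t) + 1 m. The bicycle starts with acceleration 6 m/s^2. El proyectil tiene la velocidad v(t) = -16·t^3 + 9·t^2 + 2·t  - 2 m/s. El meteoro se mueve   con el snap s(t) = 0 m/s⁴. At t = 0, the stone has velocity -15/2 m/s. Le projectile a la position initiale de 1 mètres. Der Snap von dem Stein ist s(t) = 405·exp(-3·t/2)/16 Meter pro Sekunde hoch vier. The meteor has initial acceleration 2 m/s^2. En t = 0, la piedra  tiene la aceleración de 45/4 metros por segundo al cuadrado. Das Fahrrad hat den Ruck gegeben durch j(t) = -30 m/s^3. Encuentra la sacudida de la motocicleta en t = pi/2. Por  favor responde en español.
Para resolver esto, necesitamos tomar 3 derivadas de nuestra ecuación de la posición x(t) = 10·sin(4·t) + 1. Tomando d/dt de x(t), encontramos v(t) = 40·cos(4·t). La derivada de la velocidad da la aceleración: a(t) = -160·sin(4·t). La derivada de la aceleración da la sacudida: j(t) = -640·cos(4·t). De la ecuación de la sacudida j(t) = -640·cos(4·t), sustituimos t = pi/2 para obtener j = -640.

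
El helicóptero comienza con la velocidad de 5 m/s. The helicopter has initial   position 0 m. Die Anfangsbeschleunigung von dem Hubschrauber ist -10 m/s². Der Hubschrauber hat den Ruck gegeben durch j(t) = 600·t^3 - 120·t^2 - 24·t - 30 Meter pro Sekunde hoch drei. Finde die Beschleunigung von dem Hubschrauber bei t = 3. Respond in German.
Um dies zu lösen, müssen wir 1 Integral unserer Gleichung für den Ruck j(t) = 600·t^3 - 120·t^2 - 24·t - 30 finden. Durch Integration von dem Ruck und Verwendung der Anfangsbedingung a(0) = -10, erhalten wir a(t) = 150·t^4 - 40·t^3 - 12·t^2 - 30·t - 10. Mit a(t) = 150·t^4 - 40·t^3 - 12·t^2 - 30·t - 10 und Einsetzen von t = 3, finden wir a = 10862.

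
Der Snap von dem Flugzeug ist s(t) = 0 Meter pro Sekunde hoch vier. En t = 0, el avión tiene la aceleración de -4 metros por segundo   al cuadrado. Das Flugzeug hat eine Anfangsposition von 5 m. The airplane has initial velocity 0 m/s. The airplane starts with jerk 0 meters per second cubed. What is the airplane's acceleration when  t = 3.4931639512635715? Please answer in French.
Nous devons trouver la primitive de notre équation du snap s(t) = 0 2 fois. En intégrant le snap et en utilisant la condition initiale j(0) = 0, nous obtenons j(t) = 0. La primitive du jerk, avec a(0) = -4, donne l'accélération: a(t) = -4. Nous avons l'accélération a(t) = -4. En substituant t = 3.4931639512635715: a(3.4931639512635715) = -4.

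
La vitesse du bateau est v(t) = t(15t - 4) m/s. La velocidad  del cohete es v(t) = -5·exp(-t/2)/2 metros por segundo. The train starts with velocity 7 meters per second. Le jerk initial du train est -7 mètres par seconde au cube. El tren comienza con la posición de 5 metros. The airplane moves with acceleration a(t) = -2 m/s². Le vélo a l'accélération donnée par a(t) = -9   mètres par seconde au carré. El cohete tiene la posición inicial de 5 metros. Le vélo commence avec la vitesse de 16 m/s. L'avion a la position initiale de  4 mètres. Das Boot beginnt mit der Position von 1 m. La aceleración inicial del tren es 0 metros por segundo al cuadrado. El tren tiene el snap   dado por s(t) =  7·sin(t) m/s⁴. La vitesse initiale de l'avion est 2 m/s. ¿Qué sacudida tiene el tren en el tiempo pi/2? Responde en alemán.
Wir müssen die Stammfunktion unserer Gleichung für den Snap s(t) = 7·sin(t) 1-mal finden. Mit ∫s(t)dt und Anwendung von j(0) = -7, finden wir j(t) = -7·cos(t). Mit j(t) = -7·cos(t) und Einsetzen von t = pi/2, finden wir j = 0.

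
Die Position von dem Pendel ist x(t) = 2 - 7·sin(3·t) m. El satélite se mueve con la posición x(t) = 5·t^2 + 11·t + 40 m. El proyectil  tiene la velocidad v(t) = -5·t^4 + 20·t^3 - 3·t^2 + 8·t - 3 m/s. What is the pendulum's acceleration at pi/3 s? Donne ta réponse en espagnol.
Debemos derivar nuestra ecuación de la posición x(t) = 2 - 7·sin(3·t) 2 veces. Tomando d/dt de x(t), encontramos v(t) = -21·cos(3·t). La derivada de la velocidad da la aceleración: a(t) = 63·sin(3·t). De la ecuación de la aceleración a(t) = 63·sin(3·t), sustituimos t = pi/3 para obtener a = 0.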